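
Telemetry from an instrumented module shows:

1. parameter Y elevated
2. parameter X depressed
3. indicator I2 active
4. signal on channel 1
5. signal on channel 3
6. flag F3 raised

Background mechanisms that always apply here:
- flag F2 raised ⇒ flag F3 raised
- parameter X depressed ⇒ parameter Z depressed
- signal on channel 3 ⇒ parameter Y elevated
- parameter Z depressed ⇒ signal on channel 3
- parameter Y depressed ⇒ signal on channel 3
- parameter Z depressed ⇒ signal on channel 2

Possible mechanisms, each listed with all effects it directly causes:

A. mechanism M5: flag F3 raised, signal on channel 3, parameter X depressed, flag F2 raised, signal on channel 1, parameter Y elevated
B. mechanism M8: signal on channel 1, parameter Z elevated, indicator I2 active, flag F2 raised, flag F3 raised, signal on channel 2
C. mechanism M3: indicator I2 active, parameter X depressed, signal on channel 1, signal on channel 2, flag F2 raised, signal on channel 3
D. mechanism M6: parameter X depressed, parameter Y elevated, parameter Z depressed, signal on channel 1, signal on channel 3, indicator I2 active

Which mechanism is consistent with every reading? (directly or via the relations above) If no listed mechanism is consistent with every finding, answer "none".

C

Checking each candidate against the observations:
(A) mechanism M5 — does not account for indicator I2 active
(B) mechanism M8 — does not account for parameter Y elevated, parameter X depressed, signal on channel 3
(C) mechanism M3 — parameter Y elevated + (via signal on channel 3 → parameter Y elevated); parameter X depressed +; indicator I2 active +; signal on channel 1 +; signal on channel 3 +; flag F3 raised + (via flag F2 raised → flag F3 raised)
(D) mechanism M6 — parameter Y elevated +; parameter X depressed +; indicator I2 active +; signal on channel 1 +; signal on channel 3 +; flag F3 raised -
(C) alone accounts for all the evidence.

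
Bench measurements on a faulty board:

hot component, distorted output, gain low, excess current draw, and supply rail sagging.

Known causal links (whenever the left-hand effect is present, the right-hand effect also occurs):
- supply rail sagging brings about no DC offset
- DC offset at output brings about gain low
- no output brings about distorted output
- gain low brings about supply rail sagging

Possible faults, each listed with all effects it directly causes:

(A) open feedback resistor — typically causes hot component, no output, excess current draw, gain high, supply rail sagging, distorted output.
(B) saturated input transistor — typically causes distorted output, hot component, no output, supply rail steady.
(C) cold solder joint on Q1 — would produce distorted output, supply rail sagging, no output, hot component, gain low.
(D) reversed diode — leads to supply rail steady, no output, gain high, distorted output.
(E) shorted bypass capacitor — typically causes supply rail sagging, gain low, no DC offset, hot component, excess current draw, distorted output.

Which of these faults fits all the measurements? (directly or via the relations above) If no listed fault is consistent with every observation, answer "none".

For each candidate, compare predicted effects to what was observed:
(A) open feedback resistor — hot component ✓; distorted output ✓; gain low ✗; excess current draw ✓; supply rail sagging ✓
(B) saturated input transistor — fails on gain low, excess current draw, supply rail sagging (predicts supply rail steady, not supply rail sagging)
(C) cold solder joint on Q1 — does not account for excess current draw
(D) reversed diode — fails on hot component, gain low, excess current draw, supply rail sagging (predicts gain high, not gain low; predicts supply rail steady, not supply rail sagging)
(E) shorted bypass capacitor — accounts for every observation
(E) is the only candidate with no mismatches.

E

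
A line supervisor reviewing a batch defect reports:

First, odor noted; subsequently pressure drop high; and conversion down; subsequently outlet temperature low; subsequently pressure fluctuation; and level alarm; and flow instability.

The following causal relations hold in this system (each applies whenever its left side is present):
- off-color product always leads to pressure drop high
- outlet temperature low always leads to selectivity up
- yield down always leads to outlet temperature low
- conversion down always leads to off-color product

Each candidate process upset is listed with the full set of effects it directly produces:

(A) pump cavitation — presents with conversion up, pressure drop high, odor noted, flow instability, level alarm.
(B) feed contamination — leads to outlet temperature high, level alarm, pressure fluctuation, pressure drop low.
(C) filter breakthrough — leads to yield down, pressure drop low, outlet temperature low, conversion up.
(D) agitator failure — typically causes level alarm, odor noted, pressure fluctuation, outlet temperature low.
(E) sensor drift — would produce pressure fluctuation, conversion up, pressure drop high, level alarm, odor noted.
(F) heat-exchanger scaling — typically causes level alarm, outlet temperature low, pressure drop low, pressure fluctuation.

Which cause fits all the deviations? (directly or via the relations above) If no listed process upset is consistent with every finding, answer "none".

Checking each candidate against the observations:
(A) pump cavitation — odor noted +; pressure drop high +; conversion down -; outlet temperature low -; pressure fluctuation -; level alarm +; flow instability +
(B) feed contamination — fails on odor noted, pressure drop high, conversion down, outlet temperature low, flow instability (predicts pressure drop low, not pressure drop high; predicts outlet temperature high, not outlet temperature low)
(C) filter breakthrough — odor noted -; pressure drop high -; conversion down -; outlet temperature low +; pressure fluctuation -; level alarm -; flow instability -
(D) agitator failure — odor noted +; pressure drop high -; conversion down -; outlet temperature low +; pressure fluctuation +; level alarm +; flow instability -
(E) sensor drift — fails on conversion down, outlet temperature low, flow instability (predicts conversion up, not conversion down)
(F) heat-exchanger scaling — odor noted -; pressure drop high -; conversion down -; outlet temperature low +; pressure fluctuation +; level alarm +; flow instability -
Every candidate fails on at least one observation.

none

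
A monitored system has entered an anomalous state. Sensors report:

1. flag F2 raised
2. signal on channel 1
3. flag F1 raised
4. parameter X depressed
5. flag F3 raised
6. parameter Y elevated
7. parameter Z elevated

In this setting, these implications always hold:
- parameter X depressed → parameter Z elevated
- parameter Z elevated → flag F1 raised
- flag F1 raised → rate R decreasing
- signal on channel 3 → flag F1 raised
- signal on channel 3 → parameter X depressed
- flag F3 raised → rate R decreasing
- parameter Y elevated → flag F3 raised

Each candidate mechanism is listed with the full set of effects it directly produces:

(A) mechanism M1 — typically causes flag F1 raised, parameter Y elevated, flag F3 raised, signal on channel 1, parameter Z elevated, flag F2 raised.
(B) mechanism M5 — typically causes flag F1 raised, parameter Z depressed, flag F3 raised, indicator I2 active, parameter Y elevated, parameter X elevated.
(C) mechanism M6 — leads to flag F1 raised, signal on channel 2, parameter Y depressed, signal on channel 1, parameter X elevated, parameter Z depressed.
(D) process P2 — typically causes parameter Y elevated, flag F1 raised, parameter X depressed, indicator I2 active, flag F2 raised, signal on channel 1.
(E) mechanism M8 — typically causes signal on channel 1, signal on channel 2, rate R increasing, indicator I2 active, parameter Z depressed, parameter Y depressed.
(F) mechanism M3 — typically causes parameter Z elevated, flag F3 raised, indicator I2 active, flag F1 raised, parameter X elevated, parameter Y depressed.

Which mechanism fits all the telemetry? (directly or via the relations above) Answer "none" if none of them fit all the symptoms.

D

For each candidate, compare predicted effects to what was observed:
(A) mechanism M1 — flag F2 raised match; signal on channel 1 match; flag F1 raised match; parameter X depressed miss; flag F3 raised match; parameter Y elevated match; parameter Z elevated match
(B) mechanism M5 — flag F2 raised miss; signal on channel 1 miss; flag F1 raised match; parameter X depressed miss; flag F3 raised match; parameter Y elevated match; parameter Z elevated miss
(C) mechanism M6 — fails on flag F2 raised, parameter X depressed, flag F3 raised, parameter Y elevated, parameter Z elevated (predicts parameter X elevated, not parameter X depressed; predicts parameter Y depressed, not parameter Y elevated; predicts parameter Z depressed, not parameter Z elevated)
(D) process P2 — accounts for every observation (flag F3 raised through parameter Y elevated → flag F3 raised)
(E) mechanism M8 — flag F2 raised miss; signal on channel 1 match; flag F1 raised miss; parameter X depressed miss; flag F3 raised miss; parameter Y elevated miss; parameter Z elevated miss
(F) mechanism M3 — fails on flag F2 raised, signal on channel 1, parameter X depressed, parameter Y elevated (predicts parameter X elevated, not parameter X depressed; predicts parameter Y depressed, not parameter Y elevated)
(D) alone accounts for all the evidence.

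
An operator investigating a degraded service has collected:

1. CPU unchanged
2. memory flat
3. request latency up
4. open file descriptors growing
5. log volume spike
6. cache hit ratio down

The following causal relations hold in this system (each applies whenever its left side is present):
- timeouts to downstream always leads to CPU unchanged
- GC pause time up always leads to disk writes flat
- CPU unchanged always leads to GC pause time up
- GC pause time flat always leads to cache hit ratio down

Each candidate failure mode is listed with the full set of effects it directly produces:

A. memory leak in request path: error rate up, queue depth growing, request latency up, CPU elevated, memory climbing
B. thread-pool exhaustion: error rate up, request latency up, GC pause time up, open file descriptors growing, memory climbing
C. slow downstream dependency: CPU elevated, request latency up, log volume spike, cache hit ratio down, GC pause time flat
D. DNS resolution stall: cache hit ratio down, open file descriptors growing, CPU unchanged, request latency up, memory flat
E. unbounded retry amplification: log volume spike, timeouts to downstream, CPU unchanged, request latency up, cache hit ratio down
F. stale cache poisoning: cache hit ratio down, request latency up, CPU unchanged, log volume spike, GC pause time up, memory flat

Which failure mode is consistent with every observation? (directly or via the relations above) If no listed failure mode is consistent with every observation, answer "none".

none

Per-candidate check:
(A) memory leak in request path — CPU unchanged ✗; memory flat ✗; request latency up ✓; open file descriptors growing ✗; log volume spike ✗; cache hit ratio down ✗
(B) thread-pool exhaustion — CPU unchanged ✗; memory flat ✗; request latency up ✓; open file descriptors growing ✓; log volume spike ✗; cache hit ratio down ✗
(C) slow downstream dependency — fails on CPU unchanged, memory flat, open file descriptors growing (predicts CPU elevated, not CPU unchanged)
(D) DNS resolution stall — does not account for log volume spike
(E) unbounded retry amplification — does not account for memory flat, open file descriptors growing
(F) stale cache poisoning — does not account for open file descriptors growing
Every candidate fails on at least one observation.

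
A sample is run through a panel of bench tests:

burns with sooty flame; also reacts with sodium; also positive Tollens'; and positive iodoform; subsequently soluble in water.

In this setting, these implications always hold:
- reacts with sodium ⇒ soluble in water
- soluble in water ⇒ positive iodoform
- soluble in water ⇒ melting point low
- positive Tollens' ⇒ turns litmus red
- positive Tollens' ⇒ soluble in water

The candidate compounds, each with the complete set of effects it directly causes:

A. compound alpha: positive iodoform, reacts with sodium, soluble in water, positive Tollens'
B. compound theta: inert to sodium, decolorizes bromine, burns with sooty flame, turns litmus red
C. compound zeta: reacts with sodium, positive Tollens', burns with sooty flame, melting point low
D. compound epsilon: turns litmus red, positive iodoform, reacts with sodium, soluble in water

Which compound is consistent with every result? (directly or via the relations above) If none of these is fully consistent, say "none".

Checking each candidate against the observations:
(A) compound alpha — does not account for burns with sooty flame
(B) compound theta — burns with sooty flame ✓; reacts with sodium ✗; positive Tollens' ✗; positive iodoform ✗; soluble in water ✗
(C) compound zeta — accounts for every observation (positive iodoform through positive Tollens' → soluble in water → positive iodoform)
(D) compound epsilon — does not account for burns with sooty flame, positive Tollens'
(C) is the only candidate with no mismatches.

C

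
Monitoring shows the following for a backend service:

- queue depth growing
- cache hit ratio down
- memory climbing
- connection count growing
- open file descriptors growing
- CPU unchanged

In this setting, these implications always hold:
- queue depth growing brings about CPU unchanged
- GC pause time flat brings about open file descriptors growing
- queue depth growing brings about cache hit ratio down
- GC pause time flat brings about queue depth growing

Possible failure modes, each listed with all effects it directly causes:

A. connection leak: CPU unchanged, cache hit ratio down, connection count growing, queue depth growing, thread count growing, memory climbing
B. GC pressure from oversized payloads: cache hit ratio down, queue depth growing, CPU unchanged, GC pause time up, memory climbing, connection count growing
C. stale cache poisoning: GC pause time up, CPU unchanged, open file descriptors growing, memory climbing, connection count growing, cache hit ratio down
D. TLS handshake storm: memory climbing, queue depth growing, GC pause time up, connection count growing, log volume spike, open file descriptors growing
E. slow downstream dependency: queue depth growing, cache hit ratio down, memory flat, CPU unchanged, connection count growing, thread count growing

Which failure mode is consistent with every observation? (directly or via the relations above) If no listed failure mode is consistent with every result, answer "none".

D

Checking each candidate against the observations:
(A) connection leak — does not account for open file descriptors growing
(B) GC pressure from oversized payloads — queue depth growing +; cache hit ratio down +; memory climbing +; connection count growing +; open file descriptors growing -; CPU unchanged +
(C) stale cache poisoning — queue depth growing -; cache hit ratio down +; memory climbing +; connection count growing +; open file descriptors growing +; CPU unchanged +
(D) TLS handshake storm — accounts for every observation (cache hit ratio down by queue depth growing → cache hit ratio down)
(E) slow downstream dependency — fails on memory climbing, open file descriptors growing (predicts memory flat, not memory climbing)
Only (D) is consistent with every observation.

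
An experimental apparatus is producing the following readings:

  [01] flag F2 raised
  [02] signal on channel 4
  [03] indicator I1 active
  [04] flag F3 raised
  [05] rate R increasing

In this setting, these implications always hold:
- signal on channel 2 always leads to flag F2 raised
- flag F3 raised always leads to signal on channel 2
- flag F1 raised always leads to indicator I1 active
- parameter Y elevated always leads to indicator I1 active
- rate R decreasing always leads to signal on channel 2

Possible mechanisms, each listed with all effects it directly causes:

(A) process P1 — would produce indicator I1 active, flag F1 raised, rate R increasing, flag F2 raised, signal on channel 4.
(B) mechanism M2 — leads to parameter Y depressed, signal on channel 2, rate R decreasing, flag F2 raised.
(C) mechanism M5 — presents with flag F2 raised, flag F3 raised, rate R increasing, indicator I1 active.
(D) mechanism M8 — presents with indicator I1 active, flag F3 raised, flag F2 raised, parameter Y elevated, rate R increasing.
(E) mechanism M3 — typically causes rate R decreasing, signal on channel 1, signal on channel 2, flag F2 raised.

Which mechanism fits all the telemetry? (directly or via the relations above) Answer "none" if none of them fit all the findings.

none

For each candidate, compare predicted effects to what was observed:
(A) process P1 — does not account for flag F3 raised
(B) mechanism M2 — flag F2 raised yes; signal on channel 4 NO; indicator I1 active NO; flag F3 raised NO; rate R increasing NO
(C) mechanism M5 — flag F2 raised yes; signal on channel 4 NO; indicator I1 active yes; flag F3 raised yes; rate R increasing yes
(D) mechanism M8 — flag F2 raised yes; signal on channel 4 NO; indicator I1 active yes; flag F3 raised yes; rate R increasing yes
(E) mechanism M3 — fails on signal on channel 4, indicator I1 active, flag F3 raised, rate R increasing (predicts rate R decreasing, not rate R increasing)
None of the listed candidates fits everything.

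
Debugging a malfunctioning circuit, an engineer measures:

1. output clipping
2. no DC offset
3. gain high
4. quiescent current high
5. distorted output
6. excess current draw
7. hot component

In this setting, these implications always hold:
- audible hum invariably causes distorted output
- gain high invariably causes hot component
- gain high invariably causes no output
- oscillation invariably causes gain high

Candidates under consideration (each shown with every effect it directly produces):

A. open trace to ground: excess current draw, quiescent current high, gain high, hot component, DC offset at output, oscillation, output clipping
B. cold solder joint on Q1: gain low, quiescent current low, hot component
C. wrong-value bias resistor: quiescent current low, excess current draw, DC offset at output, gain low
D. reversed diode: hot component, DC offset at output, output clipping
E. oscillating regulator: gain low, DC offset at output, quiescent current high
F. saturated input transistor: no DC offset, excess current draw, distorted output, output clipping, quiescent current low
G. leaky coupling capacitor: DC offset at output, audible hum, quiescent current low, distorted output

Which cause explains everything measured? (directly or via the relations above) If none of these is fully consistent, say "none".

Per-candidate check:
(A) open trace to ground — fails on no DC offset, distorted output (predicts DC offset at output, not no DC offset)
(B) cold solder joint on Q1 — output clipping ✗; no DC offset ✗; gain high ✗; quiescent current high ✗; distorted output ✗; excess current draw ✗; hot component ✓
(C) wrong-value bias resistor — output clipping ✗; no DC offset ✗; gain high ✗; quiescent current high ✗; distorted output ✗; excess current draw ✓; hot component ✗
(D) reversed diode — fails on no DC offset, gain high, quiescent current high, distorted output, excess current draw (predicts DC offset at output, not no DC offset)
(E) oscillating regulator — output clipping ✗; no DC offset ✗; gain high ✗; quiescent current high ✓; distorted output ✗; excess current draw ✗; hot component ✗
(F) saturated input transistor — fails on gain high, quiescent current high, hot component (predicts quiescent current low, not quiescent current high)
(G) leaky coupling capacitor — output clipping ✗; no DC offset ✗; gain high ✗; quiescent current high ✗; distorted output ✓; excess current draw ✗; hot component ✗
Every candidate fails on at least one observation.

none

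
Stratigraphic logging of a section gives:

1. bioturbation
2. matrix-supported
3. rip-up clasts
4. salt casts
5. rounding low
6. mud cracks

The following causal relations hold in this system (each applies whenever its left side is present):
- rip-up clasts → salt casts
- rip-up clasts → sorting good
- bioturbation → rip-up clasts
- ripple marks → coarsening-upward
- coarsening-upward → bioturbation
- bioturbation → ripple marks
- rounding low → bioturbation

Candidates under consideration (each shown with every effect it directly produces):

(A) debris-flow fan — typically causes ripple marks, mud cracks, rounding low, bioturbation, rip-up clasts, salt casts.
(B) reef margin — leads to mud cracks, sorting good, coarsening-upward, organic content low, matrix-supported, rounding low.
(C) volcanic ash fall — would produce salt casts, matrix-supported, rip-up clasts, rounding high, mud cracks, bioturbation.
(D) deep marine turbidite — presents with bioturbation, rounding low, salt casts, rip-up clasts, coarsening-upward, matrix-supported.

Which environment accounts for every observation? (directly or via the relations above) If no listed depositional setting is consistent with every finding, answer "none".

Testing each hypothesis:
(A) debris-flow fan — bioturbation ✓; matrix-supported ✗; rip-up clasts ✓; salt casts ✓; rounding low ✓; mud cracks ✓
(B) reef margin — bioturbation ✓ (via rounding low → bioturbation); matrix-supported ✓; rip-up clasts ✓ (via rounding low → bioturbation → rip-up clasts); salt casts ✓ (via rounding low → bioturbation → rip-up clasts → salt casts); rounding low ✓; mud cracks ✓
(C) volcanic ash fall — bioturbation ✓; matrix-supported ✓; rip-up clasts ✓; salt casts ✓; rounding low ✗; mud cracks ✓
(D) deep marine turbidite — bioturbation ✓; matrix-supported ✓; rip-up clasts ✓; salt casts ✓; rounding low ✓; mud cracks ✗
Only (B) is consistent with every observation.

B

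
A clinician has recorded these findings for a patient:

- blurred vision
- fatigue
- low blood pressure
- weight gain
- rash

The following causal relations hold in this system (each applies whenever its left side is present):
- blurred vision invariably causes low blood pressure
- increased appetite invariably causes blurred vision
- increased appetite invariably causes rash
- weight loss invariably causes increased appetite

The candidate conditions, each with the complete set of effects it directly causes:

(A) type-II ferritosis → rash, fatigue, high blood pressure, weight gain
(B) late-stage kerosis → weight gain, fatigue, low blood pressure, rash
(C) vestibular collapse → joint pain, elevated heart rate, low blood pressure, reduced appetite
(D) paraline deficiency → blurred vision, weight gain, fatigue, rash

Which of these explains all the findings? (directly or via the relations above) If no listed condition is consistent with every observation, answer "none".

Testing each hypothesis:
(A) type-II ferritosis — blurred vision miss; fatigue match; low blood pressure miss; weight gain match; rash match
(B) late-stage kerosis — blurred vision miss; fatigue match; low blood pressure match; weight gain match; rash match
(C) vestibular collapse — blurred vision miss; fatigue miss; low blood pressure match; weight gain miss; rash miss
(D) paraline deficiency — blurred vision match; fatigue match; low blood pressure match (by blurred vision → low blood pressure); weight gain match; rash match
(D) is the only candidate with no mismatches.

D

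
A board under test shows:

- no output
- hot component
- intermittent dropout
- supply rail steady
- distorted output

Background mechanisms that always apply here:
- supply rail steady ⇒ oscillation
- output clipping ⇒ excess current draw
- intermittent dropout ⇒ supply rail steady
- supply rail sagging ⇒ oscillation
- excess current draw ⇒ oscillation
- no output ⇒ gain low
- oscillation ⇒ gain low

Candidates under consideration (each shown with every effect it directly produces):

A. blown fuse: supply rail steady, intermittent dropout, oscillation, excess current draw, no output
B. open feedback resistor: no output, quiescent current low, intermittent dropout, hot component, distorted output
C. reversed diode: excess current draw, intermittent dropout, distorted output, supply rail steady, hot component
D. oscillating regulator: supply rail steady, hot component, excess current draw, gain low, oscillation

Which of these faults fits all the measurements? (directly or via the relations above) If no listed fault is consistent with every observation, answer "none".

B

For each candidate, compare predicted effects to what was observed:
(A) blown fuse — does not account for hot component, distorted output
(B) open feedback resistor — accounts for every observation (supply rail steady by intermittent dropout → supply rail steady)
(C) reversed diode — no output NO; hot component yes; intermittent dropout yes; supply rail steady yes; distorted output yes
(D) oscillating regulator — no output NO; hot component yes; intermittent dropout NO; supply rail steady yes; distorted output NO
Only (B) is consistent with every observation.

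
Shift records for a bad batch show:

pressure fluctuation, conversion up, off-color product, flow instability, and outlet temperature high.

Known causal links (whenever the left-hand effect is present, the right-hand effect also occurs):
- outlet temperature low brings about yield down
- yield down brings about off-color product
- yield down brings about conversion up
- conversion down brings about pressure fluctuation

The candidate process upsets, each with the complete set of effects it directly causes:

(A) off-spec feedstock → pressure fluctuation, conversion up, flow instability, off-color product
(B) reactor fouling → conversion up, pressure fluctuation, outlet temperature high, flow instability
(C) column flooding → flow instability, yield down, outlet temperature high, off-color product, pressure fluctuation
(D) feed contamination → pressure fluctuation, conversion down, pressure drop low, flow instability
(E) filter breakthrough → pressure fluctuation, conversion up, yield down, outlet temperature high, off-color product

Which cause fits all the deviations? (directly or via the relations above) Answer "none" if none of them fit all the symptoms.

Checking each candidate against the observations:
(A) off-spec feedstock — pressure fluctuation +; conversion up +; off-color product +; flow instability +; outlet temperature high -
(B) reactor fouling — pressure fluctuation +; conversion up +; off-color product -; flow instability +; outlet temperature high +
(C) column flooding — pressure fluctuation +; conversion up + (by yield down → conversion up); off-color product +; flow instability +; outlet temperature high +
(D) feed contamination — fails on conversion up, off-color product, outlet temperature high (predicts conversion down, not conversion up)
(E) filter breakthrough — pressure fluctuation +; conversion up +; off-color product +; flow instability -; outlet temperature high +
Only (C) is consistent with every observation.

C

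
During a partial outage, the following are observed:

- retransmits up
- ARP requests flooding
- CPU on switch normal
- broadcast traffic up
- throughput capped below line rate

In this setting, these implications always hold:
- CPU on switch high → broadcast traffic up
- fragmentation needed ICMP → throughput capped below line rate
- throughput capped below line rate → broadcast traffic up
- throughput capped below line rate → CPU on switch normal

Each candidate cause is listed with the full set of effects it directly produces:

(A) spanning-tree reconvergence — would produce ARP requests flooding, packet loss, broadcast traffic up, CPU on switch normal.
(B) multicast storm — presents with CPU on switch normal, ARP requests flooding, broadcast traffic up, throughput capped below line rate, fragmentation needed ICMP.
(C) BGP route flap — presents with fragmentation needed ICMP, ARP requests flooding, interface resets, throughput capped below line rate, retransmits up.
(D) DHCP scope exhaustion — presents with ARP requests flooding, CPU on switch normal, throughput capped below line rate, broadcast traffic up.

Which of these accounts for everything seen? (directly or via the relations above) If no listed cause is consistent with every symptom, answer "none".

For each candidate, compare predicted effects to what was observed:
(A) spanning-tree reconvergence — retransmits up NO; ARP requests flooding yes; CPU on switch normal yes; broadcast traffic up yes; throughput capped below line rate NO
(B) multicast storm — retransmits up NO; ARP requests flooding yes; CPU on switch normal yes; broadcast traffic up yes; throughput capped below line rate yes
(C) BGP route flap — retransmits up yes; ARP requests flooding yes; CPU on switch normal yes (via throughput capped below line rate → CPU on switch normal); broadcast traffic up yes (via throughput capped below line rate → broadcast traffic up); throughput capped below line rate yes
(D) DHCP scope exhaustion — does not account for retransmits up
Only (C) is consistent with every observation.

C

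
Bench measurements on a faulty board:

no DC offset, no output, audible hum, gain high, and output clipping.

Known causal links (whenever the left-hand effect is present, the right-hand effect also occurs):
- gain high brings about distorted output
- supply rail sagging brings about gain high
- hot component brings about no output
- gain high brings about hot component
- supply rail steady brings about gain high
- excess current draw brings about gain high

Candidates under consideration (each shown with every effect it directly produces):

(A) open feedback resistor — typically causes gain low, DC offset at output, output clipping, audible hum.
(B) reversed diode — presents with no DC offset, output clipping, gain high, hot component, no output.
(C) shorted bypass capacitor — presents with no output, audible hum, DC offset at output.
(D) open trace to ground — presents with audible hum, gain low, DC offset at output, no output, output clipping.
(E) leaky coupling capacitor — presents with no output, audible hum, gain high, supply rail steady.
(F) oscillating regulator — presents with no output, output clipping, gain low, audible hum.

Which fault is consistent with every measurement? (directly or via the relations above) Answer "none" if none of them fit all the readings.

none

For each candidate, compare predicted effects to what was observed:
(A) open feedback resistor — no DC offset miss; no output miss; audible hum match; gain high miss; output clipping match
(B) reversed diode — does not account for audible hum
(C) shorted bypass capacitor — fails on no DC offset, gain high, output clipping (predicts DC offset at output, not no DC offset)
(D) open trace to ground — no DC offset miss; no output match; audible hum match; gain high miss; output clipping match
(E) leaky coupling capacitor — no DC offset miss; no output match; audible hum match; gain high match; output clipping miss
(F) oscillating regulator — no DC offset miss; no output match; audible hum match; gain high miss; output clipping match
None of the listed candidates fits everything.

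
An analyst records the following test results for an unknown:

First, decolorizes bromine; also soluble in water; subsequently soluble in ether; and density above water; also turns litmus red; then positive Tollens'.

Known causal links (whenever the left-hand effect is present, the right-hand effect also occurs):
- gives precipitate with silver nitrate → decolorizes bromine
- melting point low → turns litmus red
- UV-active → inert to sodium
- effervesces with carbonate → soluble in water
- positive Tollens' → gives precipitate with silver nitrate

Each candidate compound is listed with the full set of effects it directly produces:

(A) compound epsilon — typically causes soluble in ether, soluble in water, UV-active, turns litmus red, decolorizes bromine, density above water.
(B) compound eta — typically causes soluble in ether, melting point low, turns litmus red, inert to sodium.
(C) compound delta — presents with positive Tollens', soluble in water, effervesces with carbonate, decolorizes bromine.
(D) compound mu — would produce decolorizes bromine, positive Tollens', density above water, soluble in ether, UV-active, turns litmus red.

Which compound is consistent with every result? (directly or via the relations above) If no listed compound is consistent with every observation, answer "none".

none

Testing each hypothesis:
(A) compound epsilon — decolorizes bromine ✓; soluble in water ✓; soluble in ether ✓; density above water ✓; turns litmus red ✓; positive Tollens' ✗
(B) compound eta — decolorizes bromine ✗; soluble in water ✗; soluble in ether ✓; density above water ✗; turns litmus red ✓; positive Tollens' ✗
(C) compound delta — decolorizes bromine ✓; soluble in water ✓; soluble in ether ✗; density above water ✗; turns litmus red ✗; positive Tollens' ✓
(D) compound mu — decolorizes bromine ✓; soluble in water ✗; soluble in ether ✓; density above water ✓; turns litmus red ✓; positive Tollens' ✓
None of the listed candidates fits everything.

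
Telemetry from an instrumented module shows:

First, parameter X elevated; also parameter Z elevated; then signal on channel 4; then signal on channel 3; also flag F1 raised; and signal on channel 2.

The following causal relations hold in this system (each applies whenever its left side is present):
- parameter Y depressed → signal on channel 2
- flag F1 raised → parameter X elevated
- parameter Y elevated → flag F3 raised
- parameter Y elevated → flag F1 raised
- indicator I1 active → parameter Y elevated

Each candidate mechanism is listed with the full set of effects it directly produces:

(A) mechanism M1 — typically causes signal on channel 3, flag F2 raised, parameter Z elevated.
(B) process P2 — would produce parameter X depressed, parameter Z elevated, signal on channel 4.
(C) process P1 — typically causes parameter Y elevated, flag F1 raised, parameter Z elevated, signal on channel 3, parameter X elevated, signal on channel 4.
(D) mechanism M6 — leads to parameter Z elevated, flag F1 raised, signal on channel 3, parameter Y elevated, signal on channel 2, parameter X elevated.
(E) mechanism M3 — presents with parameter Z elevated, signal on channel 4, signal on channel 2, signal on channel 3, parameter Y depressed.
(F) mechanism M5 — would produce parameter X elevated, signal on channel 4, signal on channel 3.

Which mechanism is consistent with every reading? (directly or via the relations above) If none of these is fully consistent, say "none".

For each candidate, compare predicted effects to what was observed:
(A) mechanism M1 — parameter X elevated -; parameter Z elevated +; signal on channel 4 -; signal on channel 3 +; flag F1 raised -; signal on channel 2 -
(B) process P2 — parameter X elevated -; parameter Z elevated +; signal on channel 4 +; signal on channel 3 -; flag F1 raised -; signal on channel 2 -
(C) process P1 — does not account for signal on channel 2
(D) mechanism M6 — parameter X elevated +; parameter Z elevated +; signal on channel 4 -; signal on channel 3 +; flag F1 raised +; signal on channel 2 +
(E) mechanism M3 — does not account for parameter X elevated, flag F1 raised
(F) mechanism M5 — does not account for parameter Z elevated, flag F1 raised, signal on channel 2
No candidate is consistent with all observations.

none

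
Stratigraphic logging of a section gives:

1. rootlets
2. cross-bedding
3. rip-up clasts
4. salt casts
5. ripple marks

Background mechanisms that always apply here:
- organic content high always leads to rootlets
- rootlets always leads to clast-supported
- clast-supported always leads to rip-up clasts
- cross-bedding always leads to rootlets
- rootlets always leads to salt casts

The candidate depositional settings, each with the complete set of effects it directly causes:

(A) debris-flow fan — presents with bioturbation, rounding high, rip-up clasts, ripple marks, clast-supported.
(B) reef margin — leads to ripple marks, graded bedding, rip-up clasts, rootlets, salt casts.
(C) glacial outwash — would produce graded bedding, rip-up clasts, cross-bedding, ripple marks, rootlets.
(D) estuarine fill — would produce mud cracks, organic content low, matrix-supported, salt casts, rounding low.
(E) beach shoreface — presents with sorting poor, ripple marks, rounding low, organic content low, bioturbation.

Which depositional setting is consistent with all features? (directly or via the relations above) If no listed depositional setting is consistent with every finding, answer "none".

C

Testing each hypothesis:
(A) debris-flow fan — does not account for rootlets, cross-bedding, salt casts
(B) reef margin — rootlets match; cross-bedding miss; rip-up clasts match; salt casts match; ripple marks match
(C) glacial outwash — accounts for every observation (salt casts via rootlets → salt casts)
(D) estuarine fill — rootlets miss; cross-bedding miss; rip-up clasts miss; salt casts match; ripple marks miss
(E) beach shoreface — does not account for rootlets, cross-bedding, rip-up clasts, salt casts
(C) is the only candidate with no mismatches.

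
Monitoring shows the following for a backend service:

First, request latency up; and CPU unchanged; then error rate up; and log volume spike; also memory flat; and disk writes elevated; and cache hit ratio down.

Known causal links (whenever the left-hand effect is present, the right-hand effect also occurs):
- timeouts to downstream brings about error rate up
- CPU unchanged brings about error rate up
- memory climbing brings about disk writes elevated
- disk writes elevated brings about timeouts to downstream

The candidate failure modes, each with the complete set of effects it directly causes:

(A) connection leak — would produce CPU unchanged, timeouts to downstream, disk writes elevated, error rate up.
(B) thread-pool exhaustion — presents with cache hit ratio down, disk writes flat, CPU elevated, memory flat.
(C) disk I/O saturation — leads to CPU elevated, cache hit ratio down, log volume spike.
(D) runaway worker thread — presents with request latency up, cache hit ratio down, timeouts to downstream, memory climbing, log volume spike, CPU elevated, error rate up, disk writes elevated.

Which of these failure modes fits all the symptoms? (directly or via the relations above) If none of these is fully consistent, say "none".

Per-candidate check:
(A) connection leak — does not account for request latency up, log volume spike, memory flat, cache hit ratio down
(B) thread-pool exhaustion — request latency up ✗; CPU unchanged ✗; error rate up ✗; log volume spike ✗; memory flat ✓; disk writes elevated ✗; cache hit ratio down ✓
(C) disk I/O saturation — fails on request latency up, CPU unchanged, error rate up, memory flat, disk writes elevated (predicts CPU elevated, not CPU unchanged)
(D) runaway worker thread — fails on CPU unchanged, memory flat (predicts CPU elevated, not CPU unchanged; predicts memory climbing, not memory flat)
No candidate is consistent with all observations.

none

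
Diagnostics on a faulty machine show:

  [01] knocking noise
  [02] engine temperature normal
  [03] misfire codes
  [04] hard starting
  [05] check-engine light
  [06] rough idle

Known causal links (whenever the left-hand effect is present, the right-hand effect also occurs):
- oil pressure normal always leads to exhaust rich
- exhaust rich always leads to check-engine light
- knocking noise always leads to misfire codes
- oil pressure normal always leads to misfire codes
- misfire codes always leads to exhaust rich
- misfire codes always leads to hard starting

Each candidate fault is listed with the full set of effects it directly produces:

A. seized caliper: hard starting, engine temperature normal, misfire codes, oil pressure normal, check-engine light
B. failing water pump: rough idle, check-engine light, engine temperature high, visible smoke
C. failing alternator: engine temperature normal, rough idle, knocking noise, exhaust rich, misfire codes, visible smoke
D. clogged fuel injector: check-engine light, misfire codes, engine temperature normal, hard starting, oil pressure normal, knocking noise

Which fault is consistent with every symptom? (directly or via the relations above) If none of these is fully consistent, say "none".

C

Checking each candidate against the observations:
(A) seized caliper — knocking noise NO; engine temperature normal yes; misfire codes yes; hard starting yes; check-engine light yes; rough idle NO
(B) failing water pump — fails on knocking noise, engine temperature normal, misfire codes, hard starting (predicts engine temperature high, not engine temperature normal)
(C) failing alternator — knocking noise yes; engine temperature normal yes; misfire codes yes; hard starting yes (via misfire codes → hard starting); check-engine light yes (via exhaust rich → check-engine light); rough idle yes
(D) clogged fuel injector — does not account for rough idle
Only (C) is consistent with every observation.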